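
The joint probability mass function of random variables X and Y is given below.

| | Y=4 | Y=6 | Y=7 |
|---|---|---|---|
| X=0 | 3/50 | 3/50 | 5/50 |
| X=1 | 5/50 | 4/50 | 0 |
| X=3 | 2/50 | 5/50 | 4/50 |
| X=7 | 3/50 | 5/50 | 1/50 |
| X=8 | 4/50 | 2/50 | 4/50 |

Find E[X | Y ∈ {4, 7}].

P(Y ∈ {4, 7}) = 31/50.
Summing X·P(X=x,Y=y) over the conditioning event gives 23/10.
E[X | Y ∈ {4, 7}] = (23/10) / (31/50) = 115/31.

115/31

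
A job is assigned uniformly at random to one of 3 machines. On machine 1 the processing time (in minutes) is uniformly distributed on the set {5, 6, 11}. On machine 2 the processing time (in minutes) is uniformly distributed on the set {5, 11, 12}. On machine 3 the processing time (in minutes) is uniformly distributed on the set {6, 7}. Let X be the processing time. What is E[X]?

139/18

E[X | machine 1] = (5+6+11)/3 = 22/3.
E[X | machine 2] = (5+11+12)/3 = 28/3.
E[X | machine 3] = (6+7)/2 = 13/2.
E[X] = (1/3)·(22/3) + (1/3)·(28/3) + (1/3)·(13/2) = 139/18.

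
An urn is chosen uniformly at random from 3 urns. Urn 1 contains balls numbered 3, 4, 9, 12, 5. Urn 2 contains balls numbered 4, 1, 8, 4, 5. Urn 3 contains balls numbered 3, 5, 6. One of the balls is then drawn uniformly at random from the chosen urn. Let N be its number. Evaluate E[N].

47/9

E[N | urn 1] = (3+4+9+12+5)/5 = 33/5.
E[N | urn 2] = (4+1+8+4+5)/5 = 22/5.
E[N | urn 3] = (3+5+6)/3 = 14/3.
By the law of total expectation,
E[N] = (1/3)·(33/5) + (1/3)·(22/5) + (1/3)·(14/3) = 47/9.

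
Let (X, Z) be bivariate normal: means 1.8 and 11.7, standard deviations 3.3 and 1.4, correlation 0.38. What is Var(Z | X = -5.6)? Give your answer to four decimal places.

Var(Z | X=x) = (1 − ρ²)·σ_Z².
Var(Z | X=-5.6) = (1.4)²·(1 − (0.38)²) = 1.96·0.8556 = 1.6770.

1.6770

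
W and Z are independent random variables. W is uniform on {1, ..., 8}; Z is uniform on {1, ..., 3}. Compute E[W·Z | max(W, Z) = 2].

8/3

P(max(W, Z) = 2) = 1/8.
Summing WZ·P(x,y) over outcomes with max(W, Z) = 2 gives 1/3.
E[W·Z | max(W, Z) = 2] = (1/3) / (1/8) = 8/3.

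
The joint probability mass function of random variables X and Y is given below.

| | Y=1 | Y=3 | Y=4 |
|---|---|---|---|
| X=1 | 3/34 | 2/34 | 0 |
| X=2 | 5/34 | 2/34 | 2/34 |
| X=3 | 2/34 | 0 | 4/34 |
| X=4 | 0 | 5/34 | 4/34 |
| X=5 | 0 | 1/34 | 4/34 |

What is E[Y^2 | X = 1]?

P(X = 1) = 5/34.
Σ Y^2·P over the event = 1·(3/34) + 9·(2/34) = 21/34.
E[Y^2 | X = 1] = (21/34) / (5/34) = 21/5.

21/5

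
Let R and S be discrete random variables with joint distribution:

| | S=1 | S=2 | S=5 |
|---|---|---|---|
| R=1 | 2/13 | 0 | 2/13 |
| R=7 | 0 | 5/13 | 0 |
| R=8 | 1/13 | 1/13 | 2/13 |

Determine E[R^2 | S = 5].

65/2

P(S = 5) = 4/13.
Summing R^2·P(R=x,S=y) over the conditioning event gives 10.
E[R^2 | S = 5] = (10) / (4/13) = 65/2.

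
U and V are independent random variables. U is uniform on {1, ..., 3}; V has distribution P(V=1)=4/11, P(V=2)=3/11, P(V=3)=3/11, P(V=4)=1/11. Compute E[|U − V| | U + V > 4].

P(U + V > 4) = 4/11.
Summing |U−V|·P(x,y) over outcomes with U + V > 4 gives 4/11.
E[|U − V| | U + V > 4] = (4/11) / (4/11) = 1.

1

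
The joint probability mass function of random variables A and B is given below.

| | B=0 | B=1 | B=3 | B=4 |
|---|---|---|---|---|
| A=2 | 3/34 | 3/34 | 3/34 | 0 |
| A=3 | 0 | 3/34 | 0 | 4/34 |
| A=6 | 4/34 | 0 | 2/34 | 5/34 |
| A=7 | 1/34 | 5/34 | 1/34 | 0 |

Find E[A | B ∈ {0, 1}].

P(B ∈ {0, 1}) = 19/34.
Σ A·P over the event = 2·(3/34) + 2·(3/34) + 3·(3/34) + 6·(4/34) + 7·(1/34) + 7·(5/34) = 87/34.
E[A | B ∈ {0, 1}] = (87/34) / (19/34) = 87/19.

87/19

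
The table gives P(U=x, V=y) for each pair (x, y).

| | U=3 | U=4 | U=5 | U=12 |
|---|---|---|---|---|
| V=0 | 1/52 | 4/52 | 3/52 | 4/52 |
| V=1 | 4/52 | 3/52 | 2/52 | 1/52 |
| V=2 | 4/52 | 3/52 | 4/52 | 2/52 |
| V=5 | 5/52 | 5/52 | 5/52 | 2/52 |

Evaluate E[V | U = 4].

34/15

P(U = 4) = 15/52.
Summing V·P(U=x,V=y) over the conditioning event gives 17/26.
E[V | U = 4] = (17/26) / (15/52) = 34/15.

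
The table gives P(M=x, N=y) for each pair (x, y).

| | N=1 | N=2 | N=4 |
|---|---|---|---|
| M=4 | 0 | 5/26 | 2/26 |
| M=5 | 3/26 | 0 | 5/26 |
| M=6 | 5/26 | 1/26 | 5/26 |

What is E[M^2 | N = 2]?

58/3

P(N = 2) = 3/13.
Σ M^2·P over the event = 16·(5/26) + 36·(1/26) = 58/13.
E[M^2 | N = 2] = (58/13) / (3/13) = 58/3.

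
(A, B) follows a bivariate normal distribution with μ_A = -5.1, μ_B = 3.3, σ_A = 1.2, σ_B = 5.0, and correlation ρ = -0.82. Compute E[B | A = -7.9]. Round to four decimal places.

12.8667

For a bivariate normal, E[B | A=x] = μ_B + ρ·(σ_B/σ_A)·(x − μ_A).
E[B | A=-7.9] = 3.3 + (-0.82)·(5.0/1.2)·(-7.9 − (-5.1)) = 3.3 + (-3.41667)·(-2.8) = 12.8667.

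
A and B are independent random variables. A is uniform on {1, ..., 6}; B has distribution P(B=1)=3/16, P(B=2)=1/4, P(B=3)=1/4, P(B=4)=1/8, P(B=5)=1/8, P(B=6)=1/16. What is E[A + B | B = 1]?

P(B = 1) = 3/16.
Summing (A+B)·P(x,y) over outcomes with B = 1 gives 27/32.
E[A + B | B = 1] = (27/32) / (3/16) = 9/2.

9/2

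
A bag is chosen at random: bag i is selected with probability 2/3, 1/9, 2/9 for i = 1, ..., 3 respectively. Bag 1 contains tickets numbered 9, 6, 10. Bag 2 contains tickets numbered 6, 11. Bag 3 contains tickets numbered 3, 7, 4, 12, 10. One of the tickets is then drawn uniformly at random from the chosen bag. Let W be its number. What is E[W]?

81/10

E[W | bag 1] = (9+6+10)/3 = 25/3.
E[W | bag 2] = (6+11)/2 = 17/2.
E[W | bag 3] = (3+7+4+12+10)/5 = 36/5.
E[W] = (2/3)·(25/3) + (1/9)·(17/2) + (2/9)·(36/5) = 81/10.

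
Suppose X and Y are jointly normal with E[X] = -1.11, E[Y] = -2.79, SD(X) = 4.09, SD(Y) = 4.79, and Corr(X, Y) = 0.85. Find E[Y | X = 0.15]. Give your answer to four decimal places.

-1.5357

E[Y | X=x] = μ_Y + ρ(σ_Y/σ_X)(x − μ_X) for jointly normal variables.
E[Y | X=0.15] = -2.79 + (0.85)·(4.79/4.09)·(0.15 − (-1.11)) = -2.79 + (0.99548)·(1.26) = -1.5357.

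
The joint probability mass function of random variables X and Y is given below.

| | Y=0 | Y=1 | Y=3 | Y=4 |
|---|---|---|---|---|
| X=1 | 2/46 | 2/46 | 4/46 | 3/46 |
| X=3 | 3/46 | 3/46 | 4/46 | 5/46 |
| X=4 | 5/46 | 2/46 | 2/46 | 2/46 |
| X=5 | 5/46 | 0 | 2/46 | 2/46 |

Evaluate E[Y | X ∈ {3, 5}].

P(X ∈ {3, 5}) = 12/23.
Σ Y·P over the event = 0·(3/46) + 1·(3/46) + 3·(4/46) + 4·(5/46) + 0·(5/46) + 3·(2/46) + 4·(2/46) = 49/46.
E[Y | X ∈ {3, 5}] = (49/46) / (12/23) = 49/24.

49/24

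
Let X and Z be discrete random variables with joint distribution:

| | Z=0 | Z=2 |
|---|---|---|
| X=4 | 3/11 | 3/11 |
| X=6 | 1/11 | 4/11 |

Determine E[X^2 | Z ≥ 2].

P(Z ≥ 2) = 7/11.
Σ X^2·P over the event = 16·(3/11) + 36·(4/11) = 192/11.
E[X^2 | Z ≥ 2] = (192/11) / (7/11) = 192/7.

192/7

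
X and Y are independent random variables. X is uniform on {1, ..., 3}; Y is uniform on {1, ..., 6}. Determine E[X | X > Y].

P(X > Y) = 1/6.
Summing X·P(x,y) over outcomes with X > Y gives 4/9.
E[X | X > Y] = (4/9) / (1/6) = 8/3.

8/3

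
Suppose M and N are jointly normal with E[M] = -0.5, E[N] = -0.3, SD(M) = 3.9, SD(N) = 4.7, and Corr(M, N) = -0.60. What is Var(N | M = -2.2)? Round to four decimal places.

14.1376

The conditional variance in a bivariate normal is σ_N²(1 − ρ²), independent of x.
Var(N | M=-2.2) = (4.7)²·(1 − (-0.60)²) = 22.09·0.64 = 14.1376.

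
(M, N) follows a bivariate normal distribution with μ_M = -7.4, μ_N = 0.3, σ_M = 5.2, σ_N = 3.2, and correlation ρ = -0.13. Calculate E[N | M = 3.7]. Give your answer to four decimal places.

The regression of N on M has slope ρ·σ_N/σ_M and passes through (μ_M, μ_N).
E[N | M=3.7] = 0.3 + (-0.13)·(3.2/5.2)·(3.7 − (-7.4)) = 0.3 + (-0.08)·(11.1) = -0.5880.

-0.5880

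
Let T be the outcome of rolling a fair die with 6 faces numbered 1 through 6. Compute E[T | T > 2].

9/2

Given T > 2, T is equally likely to be any of {3, 4, 5, 6}.
E[T | T > 2] = (3 + 4 + 5 + 6) / 4 = 9/2.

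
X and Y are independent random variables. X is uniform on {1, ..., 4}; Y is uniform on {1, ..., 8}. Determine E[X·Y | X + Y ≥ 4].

355/29

P(X + Y ≥ 4) = 29/32.
Summing XY·P(x,y) over outcomes with X + Y ≥ 4 gives 355/32.
E[X·Y | X + Y ≥ 4] = (355/32) / (29/32) = 355/29.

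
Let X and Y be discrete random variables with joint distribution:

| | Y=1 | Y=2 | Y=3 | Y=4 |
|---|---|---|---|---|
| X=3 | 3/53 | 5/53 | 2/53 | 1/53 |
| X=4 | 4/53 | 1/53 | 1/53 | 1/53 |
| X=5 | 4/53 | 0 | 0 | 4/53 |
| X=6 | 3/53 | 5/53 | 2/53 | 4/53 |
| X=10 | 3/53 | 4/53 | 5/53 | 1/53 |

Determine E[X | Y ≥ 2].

37/6

P(Y ≥ 2) = 36/53.
Summing X·P(X=x,Y=y) over the conditioning event gives 222/53.
E[X | Y ≥ 2] = (222/53) / (36/53) = 37/6.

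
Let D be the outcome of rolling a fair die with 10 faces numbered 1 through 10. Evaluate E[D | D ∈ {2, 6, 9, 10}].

P(D ∈ {2, 6, 9, 10}) = 2/5.
Σ over the event: 2·1/10 + 6·1/10 + 9·1/10 + 10·1/10 = 27/10.
E[D | D ∈ {2, 6, 9, 10}] = (27/10) / (2/5) = 27/4.

27/4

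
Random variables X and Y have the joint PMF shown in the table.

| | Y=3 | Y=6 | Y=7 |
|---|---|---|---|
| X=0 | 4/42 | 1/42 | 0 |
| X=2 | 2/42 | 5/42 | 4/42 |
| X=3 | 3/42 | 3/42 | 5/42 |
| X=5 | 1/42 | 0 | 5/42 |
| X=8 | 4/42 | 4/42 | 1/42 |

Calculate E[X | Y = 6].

51/13

P(Y = 6) = 13/42.
Summing X·P(X=x,Y=y) over the conditioning event gives 17/14.
E[X | Y = 6] = (17/14) / (13/42) = 51/13.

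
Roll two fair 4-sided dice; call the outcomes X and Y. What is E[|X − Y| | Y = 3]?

Outcomes with Y = 3: (1,3), (2,3), (3,3), (4,3), each with probability 1/16.
E[|X − Y| | Y = 3] = (2 + 1 + 0 + 1) / 4 = 1.

1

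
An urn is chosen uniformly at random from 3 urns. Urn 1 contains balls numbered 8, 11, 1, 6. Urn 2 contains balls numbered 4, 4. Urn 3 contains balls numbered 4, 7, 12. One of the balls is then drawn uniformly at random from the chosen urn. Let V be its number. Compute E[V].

109/18

E[V | urn 1] = (8+11+1+6)/4 = 13/2.
E[V | urn 2] = (4+4)/2 = 4.
E[V | urn 3] = (4+7+12)/3 = 23/3.
E[V] = (1/3)·(13/2) + (1/3)·(4) + (1/3)·(23/3) = 109/18.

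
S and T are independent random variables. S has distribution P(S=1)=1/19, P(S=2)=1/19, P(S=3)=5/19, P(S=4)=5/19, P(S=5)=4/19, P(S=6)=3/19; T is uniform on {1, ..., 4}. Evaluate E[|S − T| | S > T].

P(S > T) = 27/38.
Summing |S−T|·P(x,y) over outcomes with S > T gives 32/19.
E[|S − T| | S > T] = (32/19) / (27/38) = 64/27.

64/27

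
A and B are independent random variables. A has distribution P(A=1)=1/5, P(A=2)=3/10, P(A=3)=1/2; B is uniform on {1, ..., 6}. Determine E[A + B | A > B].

P(A > B) = 13/60.
Summing (A+B)·P(x,y) over outcomes with A > B gives 9/10.
E[A + B | A > B] = (9/10) / (13/60) = 54/13.

54/13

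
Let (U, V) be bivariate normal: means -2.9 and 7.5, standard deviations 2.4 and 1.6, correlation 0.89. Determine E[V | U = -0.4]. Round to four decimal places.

E[V | U=x] = μ_V + ρ(σ_V/σ_U)(x − μ_U) for jointly normal variables.
E[V | U=-0.4] = 7.5 + (0.89)·(1.6/2.4)·(-0.4 − (-2.9)) = 7.5 + (0.59333)·(2.5) = 8.9833.

8.9833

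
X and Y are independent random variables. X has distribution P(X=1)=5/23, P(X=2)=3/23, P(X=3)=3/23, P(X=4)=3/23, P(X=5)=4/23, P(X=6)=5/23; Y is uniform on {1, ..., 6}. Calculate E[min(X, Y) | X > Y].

P(X > Y) = 59/138.
Summing min(X,Y)·P(x,y) over outcomes with X > Y gives 145/138.
E[min(X, Y) | X > Y] = (145/138) / (59/138) = 145/59.

145/59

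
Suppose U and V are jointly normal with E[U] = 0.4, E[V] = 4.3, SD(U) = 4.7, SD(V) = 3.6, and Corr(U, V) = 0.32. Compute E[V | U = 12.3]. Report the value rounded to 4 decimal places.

7.2168

The regression of V on U has slope ρ·σ_V/σ_U and passes through (μ_U, μ_V).
E[V | U=12.3] = 4.3 + (0.32)·(3.6/4.7)·(12.3 − (0.4)) = 4.3 + (0.24511)·(11.9) = 7.2168.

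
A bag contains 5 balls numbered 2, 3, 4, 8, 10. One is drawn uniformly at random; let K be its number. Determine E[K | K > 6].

P(K > 6) = 2/5.
Σ over the event: 8·1/5 + 10·1/5 = 18/5.
E[K | K > 6] = (18/5) / (2/5) = 9.

9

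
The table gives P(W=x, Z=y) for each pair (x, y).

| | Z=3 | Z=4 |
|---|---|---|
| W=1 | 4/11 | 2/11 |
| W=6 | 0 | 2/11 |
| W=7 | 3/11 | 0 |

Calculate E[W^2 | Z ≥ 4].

P(Z ≥ 4) = 4/11.
Σ W^2·P over the event = 1·(2/11) + 36·(2/11) = 74/11.
E[W^2 | Z ≥ 4] = (74/11) / (4/11) = 37/2.

37/2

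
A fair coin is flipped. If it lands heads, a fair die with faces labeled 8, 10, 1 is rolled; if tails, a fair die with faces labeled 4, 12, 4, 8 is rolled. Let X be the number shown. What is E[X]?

20/3

E[X | heads] = (8+10+1)/3 = 19/3.
E[X | tails] = (4+12+4+8)/4 = 7.
By the law of total expectation,
E[X] = (1/2)·(19/3) + (1/2)·(7) = 20/3.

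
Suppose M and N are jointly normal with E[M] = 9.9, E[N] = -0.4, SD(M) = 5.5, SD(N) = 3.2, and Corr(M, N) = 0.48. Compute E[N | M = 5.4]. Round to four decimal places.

The regression of N on M has slope ρ·σ_N/σ_M and passes through (μ_M, μ_N).
E[N | M=5.4] = -0.4 + (0.48)·(3.2/5.5)·(5.4 − (9.9)) = -0.4 + (0.27927)·(-4.5) = -1.6567.

-1.6567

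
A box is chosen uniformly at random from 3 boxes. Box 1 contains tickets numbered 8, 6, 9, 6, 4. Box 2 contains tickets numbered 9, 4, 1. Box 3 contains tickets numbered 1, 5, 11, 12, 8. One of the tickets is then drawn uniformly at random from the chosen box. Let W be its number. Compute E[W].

E[W | box 1] = (8+6+9+6+4)/5 = 33/5.
E[W | box 2] = (9+4+1)/3 = 14/3.
E[W | box 3] = (1+5+11+12+8)/5 = 37/5.
E[W] = (1/3)·(33/5) + (1/3)·(14/3) + (1/3)·(37/5) = 56/9.

56/9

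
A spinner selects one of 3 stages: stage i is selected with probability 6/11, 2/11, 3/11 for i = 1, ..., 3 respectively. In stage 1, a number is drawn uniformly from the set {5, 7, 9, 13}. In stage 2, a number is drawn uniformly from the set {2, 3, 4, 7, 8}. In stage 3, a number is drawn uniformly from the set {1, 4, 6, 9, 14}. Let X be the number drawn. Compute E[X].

E[X | stage 1] = (5+7+9+13)/4 = 17/2.
E[X | stage 2] = (2+3+4+7+8)/5 = 24/5.
E[X | stage 3] = (1+4+6+9+14)/5 = 34/5.
E[X] = (6/11)·(17/2) + (2/11)·(24/5) + (3/11)·(34/5) = 81/11.

81/11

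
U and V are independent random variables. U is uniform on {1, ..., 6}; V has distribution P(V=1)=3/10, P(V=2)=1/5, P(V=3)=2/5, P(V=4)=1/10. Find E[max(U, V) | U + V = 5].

P(U + V = 5) = 1/6.
Summing max(U,V)·P(x,y) over outcomes with U + V = 5 gives 17/30.
E[max(U, V) | U + V = 5] = (17/30) / (1/6) = 17/5.

17/5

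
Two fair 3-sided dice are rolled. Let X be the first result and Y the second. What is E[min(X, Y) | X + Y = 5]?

P(X + Y = 5) = 2/9.
Summing min(X,Y)·P(x,y) over outcomes with X + Y = 5 gives 4/9.
E[min(X, Y) | X + Y = 5] = (4/9) / (2/9) = 2.

2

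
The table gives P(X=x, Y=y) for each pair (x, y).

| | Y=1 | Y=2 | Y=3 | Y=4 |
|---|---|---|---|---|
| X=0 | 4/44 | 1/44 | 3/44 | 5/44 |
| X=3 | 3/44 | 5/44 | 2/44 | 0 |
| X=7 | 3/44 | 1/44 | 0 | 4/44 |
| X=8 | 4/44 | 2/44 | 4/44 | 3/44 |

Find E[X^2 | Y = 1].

215/7

P(Y = 1) = 7/22.
Σ X^2·P over the event = 0·(4/44) + 9·(3/44) + 49·(3/44) + 64·(4/44) = 215/22.
E[X^2 | Y = 1] = (215/22) / (7/22) = 215/7.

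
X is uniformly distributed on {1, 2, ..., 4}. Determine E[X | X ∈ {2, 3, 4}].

P(X ∈ {2, 3, 4}) = 3/4.
Σ over the event: 2·1/4 + 3·1/4 + 4·1/4 = 9/4.
E[X | X ∈ {2, 3, 4}] = (9/4) / (3/4) = 3.

3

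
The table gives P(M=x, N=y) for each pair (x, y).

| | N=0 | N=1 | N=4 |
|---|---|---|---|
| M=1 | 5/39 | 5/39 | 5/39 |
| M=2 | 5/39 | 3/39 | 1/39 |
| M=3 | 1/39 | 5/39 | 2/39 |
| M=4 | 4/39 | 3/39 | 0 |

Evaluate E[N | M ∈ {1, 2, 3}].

45/32

P(M ∈ {1, 2, 3}) = 32/39.
Summing N·P(M=x,N=y) over the conditioning event gives 15/13.
E[N | M ∈ {1, 2, 3}] = (15/13) / (32/39) = 45/32.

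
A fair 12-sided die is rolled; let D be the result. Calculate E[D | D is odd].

6

Given D is odd, D is equally likely to be any of {1, 3, 5, 7, 9, 11}.
E[D | D is odd] = (1 + 3 + 5 + 7 + 9 + 11) / 6 = 6.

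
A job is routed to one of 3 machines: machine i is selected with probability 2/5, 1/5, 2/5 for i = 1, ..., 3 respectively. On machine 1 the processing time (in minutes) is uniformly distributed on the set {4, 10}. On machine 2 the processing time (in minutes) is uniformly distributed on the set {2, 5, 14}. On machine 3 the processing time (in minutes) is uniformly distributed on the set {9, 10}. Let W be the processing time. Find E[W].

E[W | machine 1] = (4+10)/2 = 7.
E[W | machine 2] = (2+5+14)/3 = 7.
E[W | machine 3] = (9+10)/2 = 19/2.
E[W] = (2/5)·(7) + (1/5)·(7) + (2/5)·(19/2) = 8.

8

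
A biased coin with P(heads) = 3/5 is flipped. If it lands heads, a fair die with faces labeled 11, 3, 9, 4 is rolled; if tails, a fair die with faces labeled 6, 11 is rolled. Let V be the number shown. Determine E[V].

E[V | heads] = (11+3+9+4)/4 = 27/4.
E[V | tails] = (6+11)/2 = 17/2.
By the law of total expectation,
E[V] = (3/5)·(27/4) + (2/5)·(17/2) = 149/20.

149/20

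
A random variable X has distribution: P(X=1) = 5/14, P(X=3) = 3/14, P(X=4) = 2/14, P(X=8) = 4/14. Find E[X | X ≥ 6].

P(X ≥ 6) = 2/7.
Σ over the event: 8·2/7 = 16/7.
E[X | X ≥ 6] = (16/7) / (2/7) = 8.

8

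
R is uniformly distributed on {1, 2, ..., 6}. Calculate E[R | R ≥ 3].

Given R ≥ 3, R is equally likely to be any of {3, 4, 5, 6}.
E[R | R ≥ 3] = (3 + 4 + 5 + 6) / 4 = 9/2.

9/2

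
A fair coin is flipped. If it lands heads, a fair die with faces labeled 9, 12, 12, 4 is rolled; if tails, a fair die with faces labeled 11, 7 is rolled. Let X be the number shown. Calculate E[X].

73/8

E[X | heads] = (9+12+12+4)/4 = 37/4.
E[X | tails] = (11+7)/2 = 9.
E[X] = (1/2)·(37/4) + (1/2)·(9) = 73/8.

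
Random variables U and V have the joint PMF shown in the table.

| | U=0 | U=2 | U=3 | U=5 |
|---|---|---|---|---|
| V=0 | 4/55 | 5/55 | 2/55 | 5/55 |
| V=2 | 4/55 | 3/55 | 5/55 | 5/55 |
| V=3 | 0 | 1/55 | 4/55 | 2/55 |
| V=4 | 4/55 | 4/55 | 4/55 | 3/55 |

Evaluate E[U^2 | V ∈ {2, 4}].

309/32

P(V ∈ {2, 4}) = 32/55.
Σ U^2·P over the event = 0·(4/55) + 0·(4/55) + 4·(3/55) + 4·(4/55) + 9·(5/55) + 9·(4/55) + 25·(5/55) + 25·(3/55) = 309/55.
E[U^2 | V ∈ {2, 4}] = (309/55) / (32/55) = 309/32.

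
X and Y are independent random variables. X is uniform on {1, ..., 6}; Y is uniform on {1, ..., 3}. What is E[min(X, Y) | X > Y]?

P(X > Y) = 2/3.
Summing min(X,Y)·P(x,y) over outcomes with X > Y gives 11/9.
E[min(X, Y) | X > Y] = (11/9) / (2/3) = 11/6.

11/6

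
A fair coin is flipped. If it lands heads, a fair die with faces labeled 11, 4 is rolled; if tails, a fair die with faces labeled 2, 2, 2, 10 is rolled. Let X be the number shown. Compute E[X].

E[X | heads] = (11+4)/2 = 15/2.
E[X | tails] = (2+2+2+10)/4 = 4.
E[X] = (1/2)·(15/2) + (1/2)·(4) = 23/4.

23/4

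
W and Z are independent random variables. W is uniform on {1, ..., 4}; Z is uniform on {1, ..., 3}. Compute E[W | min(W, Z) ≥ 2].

Outcomes with min(W, Z) ≥ 2: (2,2), (2,3), (3,2), (3,3), (4,2), (4,3), each with probability 1/12.
E[W | min(W, Z) ≥ 2] = (2 + 2 + 3 + 3 + 4 + 4) / 6 = 3.

3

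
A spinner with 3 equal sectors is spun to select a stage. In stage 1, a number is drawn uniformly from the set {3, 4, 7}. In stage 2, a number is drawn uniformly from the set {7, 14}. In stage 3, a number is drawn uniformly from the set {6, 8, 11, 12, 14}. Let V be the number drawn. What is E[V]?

E[V | stage 1] = (3+4+7)/3 = 14/3.
E[V | stage 2] = (7+14)/2 = 21/2.
E[V | stage 3] = (6+8+11+12+14)/5 = 51/5.
By the law of total expectation,
E[V] = (1/3)·(14/3) + (1/3)·(21/2) + (1/3)·(51/5) = 761/90.

761/90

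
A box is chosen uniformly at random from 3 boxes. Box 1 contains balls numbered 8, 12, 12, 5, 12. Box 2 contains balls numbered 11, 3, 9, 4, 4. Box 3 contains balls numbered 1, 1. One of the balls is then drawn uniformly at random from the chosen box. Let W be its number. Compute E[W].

E[W | box 1] = (8+12+12+5+12)/5 = 49/5.
E[W | box 2] = (11+3+9+4+4)/5 = 31/5.
E[W | box 3] = (1+1)/2 = 1.
By the law of total expectation,
E[W] = (1/3)·(49/5) + (1/3)·(31/5) + (1/3)·(1) = 17/3.

17/3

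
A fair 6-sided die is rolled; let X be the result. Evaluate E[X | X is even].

Given X is even, X is equally likely to be any of {2, 4, 6}.
E[X | X is even] = (2 + 4 + 6) / 3 = 4.

4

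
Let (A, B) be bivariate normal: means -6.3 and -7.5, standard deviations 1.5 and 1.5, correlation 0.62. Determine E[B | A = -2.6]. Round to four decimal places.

-5.2060

The regression of B on A has slope ρ·σ_B/σ_A and passes through (μ_A, μ_B).
E[B | A=-2.6] = -7.5 + (0.62)·(1.5/1.5)·(-2.6 − (-6.3)) = -7.5 + (0.62)·(3.7) = -5.2060.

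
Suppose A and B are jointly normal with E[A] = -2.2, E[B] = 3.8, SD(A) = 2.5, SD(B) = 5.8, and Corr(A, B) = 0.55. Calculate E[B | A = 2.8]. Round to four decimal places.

10.1800

The regression of B on A has slope ρ·σ_B/σ_A and passes through (μ_A, μ_B).
E[B | A=2.8] = 3.8 + (0.55)·(5.8/2.5)·(2.8 − (-2.2)) = 3.8 + (1.276)·(5) = 10.1800.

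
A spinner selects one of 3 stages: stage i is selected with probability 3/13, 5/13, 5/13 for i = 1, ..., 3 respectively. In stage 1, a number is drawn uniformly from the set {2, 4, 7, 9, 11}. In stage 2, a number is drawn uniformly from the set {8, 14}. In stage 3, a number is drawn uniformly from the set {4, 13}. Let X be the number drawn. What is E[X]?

E[X | stage 1] = (2+4+7+9+11)/5 = 33/5.
E[X | stage 2] = (8+14)/2 = 11.
E[X | stage 3] = (4+13)/2 = 17/2.
By the law of total expectation,
E[X] = (3/13)·(33/5) + (5/13)·(11) + (5/13)·(17/2) = 1173/130.

1173/130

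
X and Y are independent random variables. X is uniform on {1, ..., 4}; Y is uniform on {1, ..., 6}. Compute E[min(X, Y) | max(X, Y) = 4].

Outcomes with max(X, Y) = 4: (1,4), (2,4), (3,4), (4,1), (4,2), (4,3), (4,4), each with probability 1/24.
E[min(X, Y) | max(X, Y) = 4] = (1 + 2 + 3 + 1 + 2 + 3 + 4) / 7 = 16/7.

16/7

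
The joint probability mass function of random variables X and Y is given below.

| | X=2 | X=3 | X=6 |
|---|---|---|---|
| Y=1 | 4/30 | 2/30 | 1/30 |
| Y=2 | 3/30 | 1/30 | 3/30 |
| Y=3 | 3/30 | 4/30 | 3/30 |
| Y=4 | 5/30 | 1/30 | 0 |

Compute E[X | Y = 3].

P(Y = 3) = 1/3.
Σ X·P over the event = 2·(3/30) + 3·(4/30) + 6·(3/30) = 6/5.
E[X | Y = 3] = (6/5) / (1/3) = 18/5.

18/5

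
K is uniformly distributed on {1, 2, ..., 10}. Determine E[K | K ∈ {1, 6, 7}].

14/3

P(K ∈ {1, 6, 7}) = 3/10.
Σ over the event: 1·1/10 + 6·1/10 + 7·1/10 = 7/5.
E[K | K ∈ {1, 6, 7}] = (7/5) / (3/10) = 14/3.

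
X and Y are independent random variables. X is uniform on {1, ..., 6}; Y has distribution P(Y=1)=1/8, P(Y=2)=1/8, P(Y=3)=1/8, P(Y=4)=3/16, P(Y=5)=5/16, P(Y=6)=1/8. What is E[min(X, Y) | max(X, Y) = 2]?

4/3

P(max(X, Y) = 2) = 1/16.
Summing min(X,Y)·P(x,y) over outcomes with max(X, Y) = 2 gives 1/12.
E[min(X, Y) | max(X, Y) = 2] = (1/12) / (1/16) = 4/3.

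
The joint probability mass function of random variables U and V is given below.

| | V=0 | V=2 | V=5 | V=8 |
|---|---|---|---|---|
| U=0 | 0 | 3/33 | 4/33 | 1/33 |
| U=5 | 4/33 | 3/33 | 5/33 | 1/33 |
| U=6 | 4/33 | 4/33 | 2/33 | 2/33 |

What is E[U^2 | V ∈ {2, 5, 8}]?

P(V ∈ {2, 5, 8}) = 25/33.
Summing U^2·P(U=x,V=y) over the conditioning event gives 171/11.
E[U^2 | V ∈ {2, 5, 8}] = (171/11) / (25/33) = 513/25.

513/25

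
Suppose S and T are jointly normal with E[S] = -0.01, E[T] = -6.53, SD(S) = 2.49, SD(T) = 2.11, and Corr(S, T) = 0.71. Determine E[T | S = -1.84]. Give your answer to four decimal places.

The regression of T on S has slope ρ·σ_T/σ_S and passes through (μ_S, μ_T).
E[T | S=-1.84] = -6.53 + (0.71)·(2.11/2.49)·(-1.84 − (-0.01)) = -6.53 + (0.60165)·(-1.83) = -7.6310.

-7.6310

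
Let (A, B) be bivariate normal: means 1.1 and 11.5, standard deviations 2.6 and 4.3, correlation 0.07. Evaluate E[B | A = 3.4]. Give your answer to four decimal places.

11.7663

The regression of B on A has slope ρ·σ_B/σ_A and passes through (μ_A, μ_B).
E[B | A=3.4] = 11.5 + (0.07)·(4.3/2.6)·(3.4 − (1.1)) = 11.5 + (0.11577)·(2.3) = 11.7663.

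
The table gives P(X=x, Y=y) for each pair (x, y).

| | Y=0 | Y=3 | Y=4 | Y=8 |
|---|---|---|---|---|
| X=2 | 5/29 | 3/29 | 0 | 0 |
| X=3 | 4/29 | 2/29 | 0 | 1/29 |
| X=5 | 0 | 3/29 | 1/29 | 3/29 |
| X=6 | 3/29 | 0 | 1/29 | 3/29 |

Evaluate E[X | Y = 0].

P(Y = 0) = 12/29.
Σ X·P over the event = 2·(5/29) + 3·(4/29) + 6·(3/29) = 40/29.
E[X | Y = 0] = (40/29) / (12/29) = 10/3.

10/3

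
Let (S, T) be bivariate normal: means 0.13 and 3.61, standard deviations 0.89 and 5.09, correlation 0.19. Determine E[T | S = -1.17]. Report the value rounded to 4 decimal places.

For a bivariate normal, E[T | S=x] = μ_T + ρ·(σ_T/σ_S)·(x − μ_S).
E[T | S=-1.17] = 3.61 + (0.19)·(5.09/0.89)·(-1.17 − (0.13)) = 3.61 + (1.0866)·(-1.3) = 2.1974.

2.1974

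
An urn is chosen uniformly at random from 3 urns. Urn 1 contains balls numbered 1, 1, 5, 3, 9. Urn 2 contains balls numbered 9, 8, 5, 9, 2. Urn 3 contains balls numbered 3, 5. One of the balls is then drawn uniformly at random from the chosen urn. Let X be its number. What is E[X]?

24/5

E[X | urn 1] = (1+1+5+3+9)/5 = 19/5.
E[X | urn 2] = (9+8+5+9+2)/5 = 33/5.
E[X | urn 3] = (3+5)/2 = 4.
By the law of total expectation,
E[X] = (1/3)·(19/5) + (1/3)·(33/5) + (1/3)·(4) = 24/5.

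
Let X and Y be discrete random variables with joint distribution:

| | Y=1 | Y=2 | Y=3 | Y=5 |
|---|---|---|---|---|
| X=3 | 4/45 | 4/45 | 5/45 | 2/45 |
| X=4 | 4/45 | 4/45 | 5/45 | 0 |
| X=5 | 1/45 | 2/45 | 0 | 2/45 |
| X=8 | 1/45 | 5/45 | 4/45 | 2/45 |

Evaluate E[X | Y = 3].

67/14

P(Y = 3) = 14/45.
Σ X·P over the event = 3·(5/45) + 4·(5/45) + 8·(4/45) = 67/45.
E[X | Y = 3] = (67/45) / (14/45) = 67/14.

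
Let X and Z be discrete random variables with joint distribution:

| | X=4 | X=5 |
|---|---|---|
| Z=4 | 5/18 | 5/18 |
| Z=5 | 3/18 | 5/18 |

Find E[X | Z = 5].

37/8

P(Z = 5) = 4/9.
Σ X·P over the event = 4·(3/18) + 5·(5/18) = 37/18.
E[X | Z = 5] = (37/18) / (4/9) = 37/8.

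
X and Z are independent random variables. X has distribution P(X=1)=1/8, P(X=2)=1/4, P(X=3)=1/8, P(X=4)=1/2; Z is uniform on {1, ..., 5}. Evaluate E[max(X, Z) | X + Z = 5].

P(X + Z = 5) = 1/5.
Summing max(X,Z)·P(x,y) over outcomes with X + Z = 5 gives 29/40.
E[max(X, Z) | X + Z = 5] = (29/40) / (1/5) = 29/8.

29/8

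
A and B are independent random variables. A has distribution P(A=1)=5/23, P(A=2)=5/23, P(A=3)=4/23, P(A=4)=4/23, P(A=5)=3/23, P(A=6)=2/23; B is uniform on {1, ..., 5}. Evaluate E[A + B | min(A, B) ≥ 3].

107/13

P(min(A, B) ≥ 3) = 39/115.
Summing (A+B)·P(x,y) over outcomes with min(A, B) ≥ 3 gives 321/115.
E[A + B | min(A, B) ≥ 3] = (321/115) / (39/115) = 107/13.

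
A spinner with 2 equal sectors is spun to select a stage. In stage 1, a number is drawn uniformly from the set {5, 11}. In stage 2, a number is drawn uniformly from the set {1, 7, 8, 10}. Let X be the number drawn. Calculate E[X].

29/4

E[X | stage 1] = (5+11)/2 = 8.
E[X | stage 2] = (1+7+8+10)/4 = 13/2.
By the law of total expectation,
E[X] = (1/2)·(8) + (1/2)·(13/2) = 29/4.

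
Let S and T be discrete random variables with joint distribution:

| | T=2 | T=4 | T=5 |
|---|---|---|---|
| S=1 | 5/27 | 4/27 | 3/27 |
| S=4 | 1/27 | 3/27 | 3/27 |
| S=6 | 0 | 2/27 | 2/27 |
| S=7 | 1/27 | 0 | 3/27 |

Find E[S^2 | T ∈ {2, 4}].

P(T ∈ {2, 4}) = 16/27.
Σ S^2·P over the event = 1·(5/27) + 1·(4/27) + 16·(1/27) + 16·(3/27) + 36·(2/27) + 49·(1/27) = 194/27.
E[S^2 | T ∈ {2, 4}] = (194/27) / (16/27) = 97/8.

97/8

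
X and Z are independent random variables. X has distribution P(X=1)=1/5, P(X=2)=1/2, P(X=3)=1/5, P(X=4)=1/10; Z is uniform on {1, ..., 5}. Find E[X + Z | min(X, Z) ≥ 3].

P(min(X, Z) ≥ 3) = 9/50.
Summing (X+Z)·P(x,y) over outcomes with min(X, Z) ≥ 3 gives 33/25.
E[X + Z | min(X, Z) ≥ 3] = (33/25) / (9/50) = 22/3.

22/3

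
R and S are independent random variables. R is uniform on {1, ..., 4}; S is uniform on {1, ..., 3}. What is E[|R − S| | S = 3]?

P(S = 3) = 1/3.
Summing |R−S|·P(x,y) over outcomes with S = 3 gives 1/3.
E[|R − S| | S = 3] = (1/3) / (1/3) = 1.

1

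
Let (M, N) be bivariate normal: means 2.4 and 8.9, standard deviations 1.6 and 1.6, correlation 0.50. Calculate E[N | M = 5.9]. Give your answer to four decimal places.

10.6500

E[N | M=x] = μ_N + ρ(σ_N/σ_M)(x − μ_M) for jointly normal variables.
E[N | M=5.9] = 8.9 + (0.50)·(1.6/1.6)·(5.9 − (2.4)) = 8.9 + (0.5)·(3.5) = 10.6500.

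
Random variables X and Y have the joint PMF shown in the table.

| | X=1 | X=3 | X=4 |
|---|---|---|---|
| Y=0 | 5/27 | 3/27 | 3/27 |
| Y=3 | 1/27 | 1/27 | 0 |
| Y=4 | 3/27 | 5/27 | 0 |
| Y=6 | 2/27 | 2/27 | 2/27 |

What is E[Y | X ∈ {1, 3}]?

P(X ∈ {1, 3}) = 22/27.
Σ Y·P over the event = 0·(5/27) + 3·(1/27) + 4·(3/27) + 6·(2/27) + 0·(3/27) + 3·(1/27) + 4·(5/27) + 6·(2/27) = 62/27.
E[Y | X ∈ {1, 3}] = (62/27) / (22/27) = 31/11.

31/11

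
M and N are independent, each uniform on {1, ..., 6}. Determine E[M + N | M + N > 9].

32/3

Outcomes with M + N > 9: (4,6), (5,5), (5,6), (6,4), (6,5), (6,6), each with probability 1/36.
E[M + N | M + N > 9] = (10 + 10 + 11 + 10 + 11 + 12) / 6 = 32/3.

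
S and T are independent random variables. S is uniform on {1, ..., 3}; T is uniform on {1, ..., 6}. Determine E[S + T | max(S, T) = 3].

24/5

Outcomes with max(S, T) = 3: (1,3), (2,3), (3,1), (3,2), (3,3), each with probability 1/18.
E[S + T | max(S, T) = 3] = (4 + 5 + 4 + 5 + 6) / 5 = 24/5.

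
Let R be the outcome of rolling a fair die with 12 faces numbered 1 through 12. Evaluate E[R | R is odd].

6

Given R is odd, R is equally likely to be any of {1, 3, 5, 7, 9, 11}.
E[R | R is odd] = (1 + 3 + 5 + 7 + 9 + 11) / 6 = 6.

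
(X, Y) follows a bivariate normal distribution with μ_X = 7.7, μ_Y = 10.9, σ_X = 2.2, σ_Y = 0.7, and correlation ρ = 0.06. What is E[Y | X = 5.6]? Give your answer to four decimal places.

10.8599

For a bivariate normal, E[Y | X=x] = μ_Y + ρ·(σ_Y/σ_X)·(x − μ_X).
E[Y | X=5.6] = 10.9 + (0.06)·(0.7/2.2)·(5.6 − (7.7)) = 10.9 + (0.019091)·(-2.1) = 10.8599.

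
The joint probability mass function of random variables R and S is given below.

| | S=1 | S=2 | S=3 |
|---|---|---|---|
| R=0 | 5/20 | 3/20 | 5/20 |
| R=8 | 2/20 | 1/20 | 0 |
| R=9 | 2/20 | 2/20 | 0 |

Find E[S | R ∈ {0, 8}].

15/8

P(R ∈ {0, 8}) = 4/5.
Σ S·P over the event = 1·(5/20) + 2·(3/20) + 3·(5/20) + 1·(2/20) + 2·(1/20) = 3/2.
E[S | R ∈ {0, 8}] = (3/2) / (4/5) = 15/8.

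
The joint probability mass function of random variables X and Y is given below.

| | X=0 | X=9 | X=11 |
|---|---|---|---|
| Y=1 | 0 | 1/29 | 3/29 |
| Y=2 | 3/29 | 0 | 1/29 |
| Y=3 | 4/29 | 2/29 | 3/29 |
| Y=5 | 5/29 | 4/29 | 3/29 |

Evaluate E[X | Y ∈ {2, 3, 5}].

131/25

P(Y ∈ {2, 3, 5}) = 25/29.
Summing X·P(X=x,Y=y) over the conditioning event gives 131/29.
E[X | Y ∈ {2, 3, 5}] = (131/29) / (25/29) = 131/25.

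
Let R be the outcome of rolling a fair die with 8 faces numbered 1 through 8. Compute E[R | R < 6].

3

Given R < 6, R is equally likely to be any of {1, 2, 3, 4, 5}.
E[R | R < 6] = (1 + 2 + 3 + 4 + 5) / 5 = 3.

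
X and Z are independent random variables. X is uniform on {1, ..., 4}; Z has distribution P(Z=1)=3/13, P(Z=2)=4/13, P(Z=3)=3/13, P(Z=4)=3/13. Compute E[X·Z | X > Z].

P(X > Z) = 5/13.
Summing XZ·P(x,y) over outcomes with X > Z gives 119/52.
E[X·Z | X > Z] = (119/52) / (5/13) = 119/20.

119/20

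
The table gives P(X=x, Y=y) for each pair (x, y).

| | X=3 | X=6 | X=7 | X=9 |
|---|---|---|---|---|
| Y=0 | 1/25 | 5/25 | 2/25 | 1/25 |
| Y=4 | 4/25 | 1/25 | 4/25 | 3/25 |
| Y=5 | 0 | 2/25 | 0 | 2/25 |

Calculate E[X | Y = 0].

56/9

P(Y = 0) = 9/25.
Σ X·P over the event = 3·(1/25) + 6·(5/25) + 7·(2/25) + 9·(1/25) = 56/25.
E[X | Y = 0] = (56/25) / (9/25) = 56/9.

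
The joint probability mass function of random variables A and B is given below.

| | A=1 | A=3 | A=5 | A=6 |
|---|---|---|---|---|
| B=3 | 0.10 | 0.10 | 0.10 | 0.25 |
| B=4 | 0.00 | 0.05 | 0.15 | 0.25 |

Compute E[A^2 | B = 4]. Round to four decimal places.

29.3333

P(B = 4) = 0.45.
Σ A^2·P over the event = 9·(0.05) + 25·(0.15) + 36·(0.25) = 13.20.
E[A^2 | B = 4] = (13.20) / (0.45) = 29.3333.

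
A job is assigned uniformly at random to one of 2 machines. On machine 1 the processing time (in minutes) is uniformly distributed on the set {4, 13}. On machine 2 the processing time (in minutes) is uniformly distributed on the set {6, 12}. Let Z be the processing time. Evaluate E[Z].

35/4

E[Z | machine 1] = (4+13)/2 = 17/2.
E[Z | machine 2] = (6+12)/2 = 9.
By the law of total expectation,
E[Z] = (1/2)·(17/2) + (1/2)·(9) = 35/4.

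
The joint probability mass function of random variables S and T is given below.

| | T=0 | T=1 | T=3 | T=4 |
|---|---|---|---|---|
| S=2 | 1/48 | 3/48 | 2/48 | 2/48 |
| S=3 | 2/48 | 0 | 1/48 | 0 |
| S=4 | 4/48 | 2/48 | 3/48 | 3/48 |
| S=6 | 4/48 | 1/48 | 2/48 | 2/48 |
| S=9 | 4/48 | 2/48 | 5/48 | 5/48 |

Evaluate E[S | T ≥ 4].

73/12

P(T ≥ 4) = 1/4.
Summing S·P(S=x,T=y) over the conditioning event gives 73/48.
E[S | T ≥ 4] = (73/48) / (1/4) = 73/12.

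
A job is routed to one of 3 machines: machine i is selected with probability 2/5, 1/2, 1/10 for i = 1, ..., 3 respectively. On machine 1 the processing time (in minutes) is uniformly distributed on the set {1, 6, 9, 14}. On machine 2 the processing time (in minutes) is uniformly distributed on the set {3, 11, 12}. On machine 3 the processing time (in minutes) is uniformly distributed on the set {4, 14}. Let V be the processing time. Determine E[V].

247/30

E[V | machine 1] = (1+6+9+14)/4 = 15/2.
E[V | machine 2] = (3+11+12)/3 = 26/3.
E[V | machine 3] = (4+14)/2 = 9.
By the law of total expectation,
E[V] = (2/5)·(15/2) + (1/2)·(26/3) + (1/10)·(9) = 247/30.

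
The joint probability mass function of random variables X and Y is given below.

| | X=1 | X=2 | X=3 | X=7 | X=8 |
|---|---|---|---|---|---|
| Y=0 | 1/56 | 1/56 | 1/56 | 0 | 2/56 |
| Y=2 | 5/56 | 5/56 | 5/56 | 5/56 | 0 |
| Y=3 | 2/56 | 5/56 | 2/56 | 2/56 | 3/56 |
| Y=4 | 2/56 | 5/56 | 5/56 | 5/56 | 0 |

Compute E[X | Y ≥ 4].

62/17

P(Y ≥ 4) = 17/56.
Σ X·P over the event = 1·(2/56) + 2·(5/56) + 3·(5/56) + 7·(5/56) = 31/28.
E[X | Y ≥ 4] = (31/28) / (17/56) = 62/17.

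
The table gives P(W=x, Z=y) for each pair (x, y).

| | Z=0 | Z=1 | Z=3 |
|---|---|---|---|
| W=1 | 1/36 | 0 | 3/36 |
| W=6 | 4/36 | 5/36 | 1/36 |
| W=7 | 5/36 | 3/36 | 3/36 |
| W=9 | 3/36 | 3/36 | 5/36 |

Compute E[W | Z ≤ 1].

P(Z ≤ 1) = 2/3.
Summing W·P(W=x,Z=y) over the conditioning event gives 55/12.
E[W | Z ≤ 1] = (55/12) / (2/3) = 55/8.

55/8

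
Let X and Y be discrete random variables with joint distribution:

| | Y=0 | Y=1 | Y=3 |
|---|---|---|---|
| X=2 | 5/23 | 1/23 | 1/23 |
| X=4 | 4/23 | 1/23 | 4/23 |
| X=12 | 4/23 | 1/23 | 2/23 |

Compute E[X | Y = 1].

6

P(Y = 1) = 3/23.
Σ X·P over the event = 2·(1/23) + 4·(1/23) + 12·(1/23) = 18/23.
E[X | Y = 1] = (18/23) / (3/23) = 6.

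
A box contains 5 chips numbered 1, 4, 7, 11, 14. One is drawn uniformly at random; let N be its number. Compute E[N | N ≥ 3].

9

P(N ≥ 3) = 4/5.
Σ over the event: 4·1/5 + 7·1/5 + 11·1/5 + 14·1/5 = 36/5.
E[N | N ≥ 3] = (36/5) / (4/5) = 9.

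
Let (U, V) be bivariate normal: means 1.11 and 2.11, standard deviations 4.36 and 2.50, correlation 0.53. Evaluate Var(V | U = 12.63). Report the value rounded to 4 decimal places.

The conditional variance in a bivariate normal is σ_V²(1 − ρ²), independent of x.
Var(V | U=12.63) = (2.50)²·(1 − (0.53)²) = 6.25·0.7191 = 4.4944.

4.4944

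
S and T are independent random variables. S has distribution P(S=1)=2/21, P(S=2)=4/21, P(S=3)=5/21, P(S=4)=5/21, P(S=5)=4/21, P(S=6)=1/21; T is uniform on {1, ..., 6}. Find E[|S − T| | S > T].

52/25

P(S > T) = 25/63.
Summing |S−T|·P(x,y) over outcomes with S > T gives 52/63.
E[|S − T| | S > T] = (52/63) / (25/63) = 52/25.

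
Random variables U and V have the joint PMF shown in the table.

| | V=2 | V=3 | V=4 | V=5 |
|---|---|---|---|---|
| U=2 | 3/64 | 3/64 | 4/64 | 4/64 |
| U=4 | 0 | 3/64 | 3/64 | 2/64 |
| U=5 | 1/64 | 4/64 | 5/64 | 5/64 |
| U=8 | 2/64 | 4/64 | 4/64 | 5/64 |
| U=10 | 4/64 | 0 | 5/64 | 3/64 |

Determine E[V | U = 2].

51/14

P(U = 2) = 7/32.
Σ V·P over the event = 2·(3/64) + 3·(3/64) + 4·(4/64) + 5·(4/64) = 51/64.
E[V | U = 2] = (51/64) / (7/32) = 51/14.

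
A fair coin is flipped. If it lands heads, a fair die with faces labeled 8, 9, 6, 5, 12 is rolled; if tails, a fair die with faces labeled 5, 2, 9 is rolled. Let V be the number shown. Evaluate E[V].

E[V | heads] = (8+9+6+5+12)/5 = 8.
E[V | tails] = (5+2+9)/3 = 16/3.
E[V] = (1/2)·(8) + (1/2)·(16/3) = 20/3.

20/3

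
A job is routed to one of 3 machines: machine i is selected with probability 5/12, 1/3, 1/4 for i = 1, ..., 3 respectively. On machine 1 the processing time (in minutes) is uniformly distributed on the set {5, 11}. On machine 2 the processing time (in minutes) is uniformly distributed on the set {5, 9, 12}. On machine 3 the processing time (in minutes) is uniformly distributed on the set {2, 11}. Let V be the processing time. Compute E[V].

565/72

E[V | machine 1] = (5+11)/2 = 8.
E[V | machine 2] = (5+9+12)/3 = 26/3.
E[V | machine 3] = (2+11)/2 = 13/2.
E[V] = (5/12)·(8) + (1/3)·(26/3) + (1/4)·(13/2) = 565/72.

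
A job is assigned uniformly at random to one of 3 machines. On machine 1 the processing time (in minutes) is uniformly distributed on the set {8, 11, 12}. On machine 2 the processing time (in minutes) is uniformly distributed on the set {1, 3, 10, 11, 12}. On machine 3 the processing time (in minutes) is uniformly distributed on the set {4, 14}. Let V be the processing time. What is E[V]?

401/45

E[V | machine 1] = (8+11+12)/3 = 31/3.
E[V | machine 2] = (1+3+10+11+12)/5 = 37/5.
E[V | machine 3] = (4+14)/2 = 9.
E[V] = (1/3)·(31/3) + (1/3)·(37/5) + (1/3)·(9) = 401/45.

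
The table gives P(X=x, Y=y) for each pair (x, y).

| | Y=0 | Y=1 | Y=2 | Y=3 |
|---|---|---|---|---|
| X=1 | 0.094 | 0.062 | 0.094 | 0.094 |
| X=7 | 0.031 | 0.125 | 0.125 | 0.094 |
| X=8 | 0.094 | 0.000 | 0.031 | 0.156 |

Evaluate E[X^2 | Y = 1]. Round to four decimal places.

P(Y = 1) = 0.187.
Σ X^2·P over the event = 1·(0.062) + 49·(0.125) = 6.187.
E[X^2 | Y = 1] = (6.187) / (0.187) = 33.0856.

33.0856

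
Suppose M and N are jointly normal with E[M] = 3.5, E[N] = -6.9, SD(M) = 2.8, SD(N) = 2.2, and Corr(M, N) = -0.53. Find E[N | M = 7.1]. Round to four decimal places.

-8.3991

For a bivariate normal, E[N | M=x] = μ_N + ρ·(σ_N/σ_M)·(x − μ_M).
E[N | M=7.1] = -6.9 + (-0.53)·(2.2/2.8)·(7.1 − (3.5)) = -6.9 + (-0.41643)·(3.6) = -8.3991.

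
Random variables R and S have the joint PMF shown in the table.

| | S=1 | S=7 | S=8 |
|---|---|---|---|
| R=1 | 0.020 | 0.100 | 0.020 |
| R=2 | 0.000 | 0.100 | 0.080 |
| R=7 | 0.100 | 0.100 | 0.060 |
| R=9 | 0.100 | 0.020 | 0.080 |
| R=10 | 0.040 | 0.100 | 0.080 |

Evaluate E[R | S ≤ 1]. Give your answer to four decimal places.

P(S ≤ 1) = 0.260.
Σ R·P over the event = 1·(0.020) + 7·(0.100) + 9·(0.100) + 10·(0.040) = 2.020.
E[R | S ≤ 1] = (2.020) / (0.260) = 7.7692.

7.7692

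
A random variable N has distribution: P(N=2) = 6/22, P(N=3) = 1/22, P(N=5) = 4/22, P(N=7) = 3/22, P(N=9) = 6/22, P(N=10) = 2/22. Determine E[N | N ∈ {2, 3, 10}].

35/9

P(N ∈ {2, 3, 10}) = 9/22.
Σ over the event: 2·3/11 + 3·1/22 + 10·1/11 = 35/22.
E[N | N ∈ {2, 3, 10}] = (35/22) / (9/22) = 35/9.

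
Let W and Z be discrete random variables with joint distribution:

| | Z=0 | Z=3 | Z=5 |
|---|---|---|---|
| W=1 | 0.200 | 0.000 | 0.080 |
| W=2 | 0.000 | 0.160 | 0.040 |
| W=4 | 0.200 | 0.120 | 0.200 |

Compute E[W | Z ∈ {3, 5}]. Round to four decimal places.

P(Z ∈ {3, 5}) = 0.600.
Σ W·P over the event = 1·(0.080) + 2·(0.160) + 2·(0.040) + 4·(0.120) + 4·(0.200) = 1.760.
E[W | Z ∈ {3, 5}] = (1.760) / (0.600) = 2.9333.

2.9333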